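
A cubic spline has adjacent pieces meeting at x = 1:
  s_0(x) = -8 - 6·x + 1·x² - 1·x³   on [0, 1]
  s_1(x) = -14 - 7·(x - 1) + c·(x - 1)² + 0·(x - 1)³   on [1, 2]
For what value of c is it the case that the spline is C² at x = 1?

-2

s_0''(x) = 2 - 6·x, so s_0''(1) = -4. On the right, s_1''(1) = 2c, so c = -2.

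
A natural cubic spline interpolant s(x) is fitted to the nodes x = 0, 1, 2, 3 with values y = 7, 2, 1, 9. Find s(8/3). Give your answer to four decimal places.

5.7012

With M_i denoting the second derivative at x_i, h_i = 1, 1, 1, and Δ_i = (y_(i+1) − y_i)/h_i = -5, -1, 8:
  1·M_0 + 4·M_1 + 1·M_2 = 6(Δ_1 - Δ_0) = 24
  1·M_1 + 4·M_2 + 1·M_3 = 6(Δ_2 - Δ_1) = 54
Natural end conditions: M_0 = M_3 = 0.
Solving the tridiagonal system: M_0 = 0, M_1 = 14/5, M_2 = 64/5, M_3 = 0.
On [2, 3], s(x) = 1 + 56/15·(x - 2) + 32/5·(x - 2)² - 32/15·(x - 2)³.
With (x - 2) = 2/3: s(8/3) = 2309/405.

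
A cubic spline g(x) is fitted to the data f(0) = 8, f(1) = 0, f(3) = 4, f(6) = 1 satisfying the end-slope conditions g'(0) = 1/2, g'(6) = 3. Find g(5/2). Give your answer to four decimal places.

Let σ_i = g''(x_i). Step sizes h_i = 1, 2, 3; slopes of the chords Δ_i = (y_(i+1) - y_i)/h_i = -8, 2, -1.
  1·σ_0 + 6·σ_1 + 2·σ_2 = 6(Δ_1 - Δ_0) = 60
  2·σ_1 + 10·σ_2 + 3·σ_3 = 6(Δ_2 - Δ_1) = -18
Clamped end conditions give two more equations: 2h_0·σ_0 + h_0·σ_1 = 6(Δ_0 - g'(0)) = -51 and h_2·σ_2 + 2h_2·σ_3 = 6(g'(6) - Δ_2) = 24.
Forward elimination and back-substitution give σ_0 = -1978/57, σ_1 = 1049/57, σ_2 = -448/57, σ_3 = 452/57.
On [1, 3], g(x) = 0 - 436/57·(x - 1) + 1049/114·(x - 1)² - 499/228·(x - 1)³.
With (x - 1) = 3/2: g(5/2) = 59/32.

1.8438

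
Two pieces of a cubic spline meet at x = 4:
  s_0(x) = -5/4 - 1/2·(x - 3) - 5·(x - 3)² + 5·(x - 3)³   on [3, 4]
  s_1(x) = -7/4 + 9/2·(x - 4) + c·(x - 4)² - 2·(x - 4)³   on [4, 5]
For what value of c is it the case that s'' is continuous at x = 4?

s_0''(x) = -10 + 30·(x - 3), so s_0''(4) = 20. On the right, s_1''(4) = 2c, so c = 10.

10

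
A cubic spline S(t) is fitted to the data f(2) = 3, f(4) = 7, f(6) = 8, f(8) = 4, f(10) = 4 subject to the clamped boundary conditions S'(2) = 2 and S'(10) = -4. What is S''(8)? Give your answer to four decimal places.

4.2321

Put σ_i = S'' at the i-th knot. Here h = (2, 2, 2, 2) and Δ = (2, 1/2, -2, 0), so the interior equations h_(i-1)·σ_(i-1) + 2(h_(i-1)+h_i)·σ_i + h_i·σ_(i+1) = 6(Δ_i − Δ_(i-1)) read
  2·σ_0 + 8·σ_1 + 2·σ_2 = 6(Δ_1 - Δ_0) = -9
  2·σ_1 + 8·σ_2 + 2·σ_3 = 6(Δ_2 - Δ_1) = -15
  2·σ_2 + 8·σ_3 + 2·σ_4 = 6(Δ_3 - Δ_2) = 12
Clamped end conditions give two more equations: 2h_0·σ_0 + h_0·σ_1 = 6(Δ_0 - S'(2)) = 0 and h_3·σ_3 + 2h_3·σ_4 = 6(S'(10) - Δ_3) = -24.
Forward elimination and back-substitution give σ_0 = 27/112, σ_1 = -27/56, σ_2 = -45/16, σ_3 = 237/56, σ_4 = -909/112.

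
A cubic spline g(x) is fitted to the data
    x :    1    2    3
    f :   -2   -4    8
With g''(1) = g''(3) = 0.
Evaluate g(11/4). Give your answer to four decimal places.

Let M_i = g''(x_i). Step sizes h_i = 1, 1; slopes of the chords Δ_i = (y_(i+1) - y_i)/h_i = -2, 12.
  1·M_0 + 4·M_1 + 1·M_2 = 6(Δ_1 - Δ_0) = 84
Natural end conditions: M_0 = M_2 = 0.
Hence M_0 = 0, M_1 = 21, M_2 = 0.
On [2, 3], g(x) = -4 + 5·(x - 2) + 21/2·(x - 2)² - 7/2·(x - 2)³.
With (x - 2) = 3/4: g(11/4) = 535/128.

4.1797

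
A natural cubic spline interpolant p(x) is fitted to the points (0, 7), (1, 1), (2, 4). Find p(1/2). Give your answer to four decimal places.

3.1563

Put m_i = p'' at the i-th knot. Here h = (1, 1) and Δ = (-6, 3), so the interior equations h_(i-1)·m_(i-1) + 2(h_(i-1)+h_i)·m_i + h_i·m_(i+1) = 6(Δ_i − Δ_(i-1)) read
  1·m_0 + 4·m_1 + 1·m_2 = 6(Δ_1 - Δ_0) = 54
Natural end conditions: m_0 = m_2 = 0.
Forward elimination and back-substitution give m_0 = 0, m_1 = 27/2, m_2 = 0.
On [0, 1], p(x) = 7 - 33/4·x + 0·x² + 9/4·x³.
With x = 1/2: p(1/2) = 101/32.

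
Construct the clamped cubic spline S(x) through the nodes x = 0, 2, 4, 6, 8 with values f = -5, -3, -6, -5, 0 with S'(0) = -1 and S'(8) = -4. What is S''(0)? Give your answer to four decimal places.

4.6875

With M_i denoting the second derivative at x_i, h_i = 2, 2, 2, 2, and Δ_i = (y_(i+1) − y_i)/h_i = 1, -3/2, 1/2, 5/2:
  2·M_0 + 8·M_1 + 2·M_2 = 6(Δ_1 - Δ_0) = -15
  2·M_1 + 8·M_2 + 2·M_3 = 6(Δ_2 - Δ_1) = 12
  2·M_2 + 8·M_3 + 2·M_4 = 6(Δ_3 - Δ_2) = 12
Clamped end conditions give two more equations: 2h_0·M_0 + h_0·M_1 = 6(Δ_0 - S'(0)) = 12 and h_3·M_3 + 2h_3·M_4 = 6(S'(8) - Δ_3) = -39.
Hence M_0 = 75/16, M_1 = -27/8, M_2 = 21/16, M_3 = 33/8, M_4 = -189/16.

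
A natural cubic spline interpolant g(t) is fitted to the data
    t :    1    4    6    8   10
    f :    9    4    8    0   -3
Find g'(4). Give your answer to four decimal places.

1.7770

Let M_i = g''(x_i). Step sizes h_i = 3, 2, 2, 2; slopes of the chords Δ_i = (y_(i+1) - y_i)/h_i = -5/3, 2, -4, -3/2.
  3·M_0 + 10·M_1 + 2·M_2 = 6(Δ_1 - Δ_0) = 22
  2·M_1 + 8·M_2 + 2·M_3 = 6(Δ_2 - Δ_1) = -36
  2·M_2 + 8·M_3 + 2·M_4 = 6(Δ_3 - Δ_2) = 15
Natural end conditions: M_0 = M_4 = 0.
Solving the tridiagonal system: M_0 = 0, M_1 = 489/142, M_2 = -883/142, M_3 = 487/142, M_4 = 0.
On [4, 6], g'(t) = b_1 + 2c_1·(t - 4) + 3d_1·(t - 4)² with b_1 = Δ_1 - h_1(2M_1 + M_2)/6 = 757/426, c_1 = M_1/2 = 489/284, d_1 = (M_2 - M_1)/(6h_1) = -343/426. So g'(4) = 757/426.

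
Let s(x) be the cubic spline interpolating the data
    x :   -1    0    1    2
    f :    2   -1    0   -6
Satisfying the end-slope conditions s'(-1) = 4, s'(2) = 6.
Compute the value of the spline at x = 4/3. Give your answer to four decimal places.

Let σ_i = s''(x_i). Step sizes h_i = 1, 1, 1; slopes of the chords Δ_i = (y_(i+1) - y_i)/h_i = -3, 1, -6.
  1·σ_0 + 4·σ_1 + 1·σ_2 = 6(Δ_1 - Δ_0) = 24
  1·σ_1 + 4·σ_2 + 1·σ_3 = 6(Δ_2 - Δ_1) = -42
Clamped end conditions give two more equations: 2h_0·σ_0 + h_0·σ_1 = 6(Δ_0 - s'(-1)) = -42 and h_2·σ_2 + 2h_2·σ_3 = 6(s'(2) - Δ_2) = 72.
Forward elimination and back-substitution give σ_0 = -472/15, σ_1 = 314/15, σ_2 = -424/15, σ_3 = 752/15.
On [1, 2], s(x) = 0 - 74/15·(x - 1) - 212/15·(x - 1)² + 196/15·(x - 1)³.
With (x - 1) = 1/3: s(4/3) = -1106/405.

-2.7309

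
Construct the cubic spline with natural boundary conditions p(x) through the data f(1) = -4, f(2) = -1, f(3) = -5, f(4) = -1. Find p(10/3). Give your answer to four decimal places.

-4.6296

With σ_i denoting the second derivative at x_i, h_i = 1, 1, 1, and Δ_i = (y_(i+1) − y_i)/h_i = 3, -4, 4:
  1·σ_0 + 4·σ_1 + 1·σ_2 = 6(Δ_1 - Δ_0) = -42
  1·σ_1 + 4·σ_2 + 1·σ_3 = 6(Δ_2 - Δ_1) = 48
Natural end conditions: σ_0 = σ_3 = 0.
Solving: σ_0 = 0, σ_1 = -72/5, σ_2 = 78/5, σ_3 = 0.
On [3, 4], p(x) = -5 - 6/5·(x - 3) + 39/5·(x - 3)² - 13/5·(x - 3)³.
With (x - 3) = 1/3: p(10/3) = -125/27.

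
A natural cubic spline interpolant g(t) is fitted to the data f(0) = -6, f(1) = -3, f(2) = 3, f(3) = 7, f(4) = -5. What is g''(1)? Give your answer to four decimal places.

3.9643

Let m_i = g''(x_i). Step sizes h_i = 1, 1, 1, 1; slopes of the chords Δ_i = (y_(i+1) - y_i)/h_i = 3, 6, 4, -12.
  1·m_0 + 4·m_1 + 1·m_2 = 6(Δ_1 - Δ_0) = 18
  1·m_1 + 4·m_2 + 1·m_3 = 6(Δ_2 - Δ_1) = -12
  1·m_2 + 4·m_3 + 1·m_4 = 6(Δ_3 - Δ_2) = -96
Natural end conditions: m_0 = m_4 = 0.
Forward elimination and back-substitution give m_0 = 0, m_1 = 111/28, m_2 = 15/7, m_3 = -687/28, m_4 = 0.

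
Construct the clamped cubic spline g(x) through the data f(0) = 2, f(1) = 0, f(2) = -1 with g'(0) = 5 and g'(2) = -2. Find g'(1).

-3

With σ_i denoting the second derivative at x_i, h_i = 1, 1, and Δ_i = (y_(i+1) − y_i)/h_i = -2, -1:
  1·σ_0 + 4·σ_1 + 1·σ_2 = 6(Δ_1 - Δ_0) = 6
Clamped end conditions give two more equations: 2h_0·σ_0 + h_0·σ_1 = 6(Δ_0 - g'(0)) = -42 and h_1·σ_1 + 2h_1·σ_2 = 6(g'(2) - Δ_1) = -6.
Solving: σ_0 = -26, σ_1 = 10, σ_2 = -8.
On [1, 2], g'(x) = b_1 + 2c_1·(x - 1) + 3d_1·(x - 1)² with b_1 = Δ_1 - h_1(2σ_1 + σ_2)/6 = -3, c_1 = σ_1/2 = 5, d_1 = (σ_2 - σ_1)/(6h_1) = -3. So g'(1) = -3.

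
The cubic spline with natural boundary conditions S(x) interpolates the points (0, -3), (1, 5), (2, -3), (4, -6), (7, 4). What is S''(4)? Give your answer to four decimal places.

Let m_i = S''(x_i). Step sizes h_i = 1, 1, 2, 3; slopes of the chords Δ_i = (y_(i+1) - y_i)/h_i = 8, -8, -3/2, 10/3.
  1·m_0 + 4·m_1 + 1·m_2 = 6(Δ_1 - Δ_0) = -96
  1·m_1 + 6·m_2 + 2·m_3 = 6(Δ_2 - Δ_1) = 39
  2·m_2 + 10·m_3 + 3·m_4 = 6(Δ_3 - Δ_2) = 29
Natural end conditions: m_0 = m_4 = 0.
Solving the tridiagonal system: m_0 = 0, m_1 = -2854/107, m_2 = 1144/107, m_3 = 163/214, m_4 = 0.

0.7617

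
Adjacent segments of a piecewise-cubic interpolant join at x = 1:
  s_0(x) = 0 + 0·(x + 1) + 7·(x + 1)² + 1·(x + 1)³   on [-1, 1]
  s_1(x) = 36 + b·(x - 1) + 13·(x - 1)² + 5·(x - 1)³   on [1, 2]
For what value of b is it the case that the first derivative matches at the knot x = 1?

s_0'(x) = 0 + 14·(x + 1) + 3·(x + 1)², so s_0'(1) = 40. On the right, s_1'(1) = b, so b = 40.

40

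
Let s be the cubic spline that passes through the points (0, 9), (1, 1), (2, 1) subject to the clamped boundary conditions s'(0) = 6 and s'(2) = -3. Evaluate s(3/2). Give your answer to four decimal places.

Write M_i for s''(x_i). With h_i = 1, 1 and divided differences Δ_i = -8, 0, the continuity of s' gives the tridiagonal system
  1·M_0 + 4·M_1 + 1·M_2 = 6(Δ_1 - Δ_0) = 48
Clamped end conditions give two more equations: 2h_0·M_0 + h_0·M_1 = 6(Δ_0 - s'(0)) = -84 and h_1·M_1 + 2h_1·M_2 = 6(s'(2) - Δ_1) = -18.
Hence M_0 = -117/2, M_1 = 33, M_2 = -51/2.
On [1, 2], s(t) = 1 - 27/4·(t - 1) + 33/2·(t - 1)² - 39/4·(t - 1)³.
With (t - 1) = 1/2: s(3/2) = 17/32.

0.5313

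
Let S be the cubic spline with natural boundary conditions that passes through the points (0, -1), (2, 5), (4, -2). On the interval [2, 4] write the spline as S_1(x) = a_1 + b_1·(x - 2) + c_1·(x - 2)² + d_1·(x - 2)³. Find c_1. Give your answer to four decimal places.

With M_i denoting the second derivative at x_i, h_i = 2, 2, and Δ_i = (y_(i+1) − y_i)/h_i = 3, -7/2:
  2·M_0 + 8·M_1 + 2·M_2 = 6(Δ_1 - Δ_0) = -39
Natural end conditions: M_0 = M_2 = 0.
Solving the tridiagonal system: M_0 = 0, M_1 = -39/8, M_2 = 0.
On [2, 4], with S_1(x) = a_1 + b_1·(x - 2) + c_1·(x - 2)² + d_1·(x - 2)³: c_1 = M_1/2 = -39/16, d_1 = (M_2 - M_1)/(6h_1) = 13/32, b_1 = Δ_1 - h_1(2M_1 + M_2)/6 = -1/4.

-2.4375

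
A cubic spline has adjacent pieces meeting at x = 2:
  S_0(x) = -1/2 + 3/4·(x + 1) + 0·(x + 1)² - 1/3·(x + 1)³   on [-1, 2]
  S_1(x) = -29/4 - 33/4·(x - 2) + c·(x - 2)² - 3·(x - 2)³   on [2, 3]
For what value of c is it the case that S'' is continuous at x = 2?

S_0''(x) = 0 - 2·(x + 1), so S_0''(2) = -6. On the right, S_1''(2) = 2c, so c = -3.

-3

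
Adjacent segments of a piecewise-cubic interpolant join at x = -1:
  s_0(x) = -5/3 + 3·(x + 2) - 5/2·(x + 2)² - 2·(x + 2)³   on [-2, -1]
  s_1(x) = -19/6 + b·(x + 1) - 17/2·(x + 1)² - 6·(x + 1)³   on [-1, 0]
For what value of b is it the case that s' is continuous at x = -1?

s_0'(x) = 3 - 5·(x + 2) - 6·(x + 2)², so s_0'(-1) = -8. On the right, s_1'(-1) = b, so b = -8.

-8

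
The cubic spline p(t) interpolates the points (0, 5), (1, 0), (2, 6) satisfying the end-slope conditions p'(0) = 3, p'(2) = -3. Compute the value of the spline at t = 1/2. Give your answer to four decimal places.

Write M_i for p''(x_i). With h_i = 1, 1 and divided differences Δ_i = -5, 6, the continuity of p' gives the tridiagonal system
  1·M_0 + 4·M_1 + 1·M_2 = 6(Δ_1 - Δ_0) = 66
Clamped end conditions give two more equations: 2h_0·M_0 + h_0·M_1 = 6(Δ_0 - p'(0)) = -48 and h_1·M_1 + 2h_1·M_2 = 6(p'(2) - Δ_1) = -54.
Solving the tridiagonal system: M_0 = -87/2, M_1 = 39, M_2 = -93/2.
On [0, 1], p(t) = 5 + 3·t - 87/4·t² + 55/4·t³.
With t = 1/2: p(1/2) = 89/32.

2.7813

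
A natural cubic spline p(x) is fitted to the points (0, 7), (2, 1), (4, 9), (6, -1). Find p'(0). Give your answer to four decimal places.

-5.4667

Let σ_i = p''(x_i). Step sizes h_i = 2, 2, 2; slopes of the chords Δ_i = (y_(i+1) - y_i)/h_i = -3, 4, -5.
  2·σ_0 + 8·σ_1 + 2·σ_2 = 6(Δ_1 - Δ_0) = 42
  2·σ_1 + 8·σ_2 + 2·σ_3 = 6(Δ_2 - Δ_1) = -54
Natural end conditions: σ_0 = σ_3 = 0.
Solving the tridiagonal system: σ_0 = 0, σ_1 = 37/5, σ_2 = -43/5, σ_3 = 0.
On [0, 2], p'(x) = b_0 + 2c_0·x + 3d_0·x² with b_0 = Δ_0 - h_0(2σ_0 + σ_1)/6 = -82/15, c_0 = σ_0/2 = 0, d_0 = (σ_1 - σ_0)/(6h_0) = 37/60. So p'(0) = -82/15.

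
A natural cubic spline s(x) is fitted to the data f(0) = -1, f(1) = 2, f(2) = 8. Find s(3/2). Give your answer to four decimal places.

4.7188

Let M_i = s''(x_i). Step sizes h_i = 1, 1; slopes of the chords Δ_i = (y_(i+1) - y_i)/h_i = 3, 6.
  1·M_0 + 4·M_1 + 1·M_2 = 6(Δ_1 - Δ_0) = 18
Natural end conditions: M_0 = M_2 = 0.
Solving the tridiagonal system: M_0 = 0, M_1 = 9/2, M_2 = 0.
On [1, 2], s(x) = 2 + 9/2·(x - 1) + 9/4·(x - 1)² - 3/4·(x - 1)³.
With (x - 1) = 1/2: s(3/2) = 151/32.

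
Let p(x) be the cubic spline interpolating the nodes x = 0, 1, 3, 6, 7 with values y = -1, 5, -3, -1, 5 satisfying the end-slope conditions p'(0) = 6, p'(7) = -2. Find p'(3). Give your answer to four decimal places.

Let M_i = p''(x_i). Step sizes h_i = 1, 2, 3, 1; slopes of the chords Δ_i = (y_(i+1) - y_i)/h_i = 6, -4, 2/3, 6.
  1·M_0 + 6·M_1 + 2·M_2 = 6(Δ_1 - Δ_0) = -60
  2·M_1 + 10·M_2 + 3·M_3 = 6(Δ_2 - Δ_1) = 28
  3·M_2 + 8·M_3 + 1·M_4 = 6(Δ_3 - Δ_2) = 32
Clamped end conditions give two more equations: 2h_0·M_0 + h_0·M_1 = 6(Δ_0 - p'(0)) = 0 and h_3·M_3 + 2h_3·M_4 = 6(p'(7) - Δ_3) = -48.
Solving the tridiagonal system: M_0 = 674/111, M_1 = -1348/111, M_2 = 377/111, M_3 = 226/37, M_4 = -1001/37.
On [3, 6], p'(x) = b_2 + 2c_2·(x - 3) + 3d_2·(x - 3)² with b_2 = Δ_2 - h_2(2M_2 + M_3)/6 = -214/37, c_2 = M_2/2 = 377/222, d_2 = (M_3 - M_2)/(6h_2) = 301/1998. So p'(3) = -214/37.

-5.7838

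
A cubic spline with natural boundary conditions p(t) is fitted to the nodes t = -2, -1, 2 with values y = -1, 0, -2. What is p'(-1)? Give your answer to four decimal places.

0.5833

Put M_i = p'' at the i-th knot. Here h = (1, 3) and Δ = (1, -2/3), so the interior equations h_(i-1)·M_(i-1) + 2(h_(i-1)+h_i)·M_i + h_i·M_(i+1) = 6(Δ_i − Δ_(i-1)) read
  1·M_0 + 8·M_1 + 3·M_2 = 6(Δ_1 - Δ_0) = -10
Natural end conditions: M_0 = M_2 = 0.
Solving: M_0 = 0, M_1 = -5/4, M_2 = 0.
On [-1, 2], p'(t) = b_1 + 2c_1·(t + 1) + 3d_1·(t + 1)² with b_1 = Δ_1 - h_1(2M_1 + M_2)/6 = 7/12, c_1 = M_1/2 = -5/8, d_1 = (M_2 - M_1)/(6h_1) = 5/72. So p'(-1) = 7/12.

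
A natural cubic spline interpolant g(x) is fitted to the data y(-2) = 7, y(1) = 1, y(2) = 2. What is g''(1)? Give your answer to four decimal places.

Put σ_i = g'' at the i-th knot. Here h = (3, 1) and Δ = (-2, 1), so the interior equations h_(i-1)·σ_(i-1) + 2(h_(i-1)+h_i)·σ_i + h_i·σ_(i+1) = 6(Δ_i − Δ_(i-1)) read
  3·σ_0 + 8·σ_1 + 1·σ_2 = 6(Δ_1 - Δ_0) = 18
Natural end conditions: σ_0 = σ_2 = 0.
Forward elimination and back-substitution give σ_0 = 0, σ_1 = 9/4, σ_2 = 0.

2.2500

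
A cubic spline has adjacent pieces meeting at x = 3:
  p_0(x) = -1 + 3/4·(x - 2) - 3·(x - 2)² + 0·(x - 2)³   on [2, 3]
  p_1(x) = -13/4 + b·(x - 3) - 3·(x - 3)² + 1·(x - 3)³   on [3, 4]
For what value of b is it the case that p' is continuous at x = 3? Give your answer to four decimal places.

p_0'(x) = 3/4 - 6·(x - 2) + 0·(x - 2)², so p_0'(3) = -21/4. On the right, p_1'(3) = b, so b = -21/4.

-5.2500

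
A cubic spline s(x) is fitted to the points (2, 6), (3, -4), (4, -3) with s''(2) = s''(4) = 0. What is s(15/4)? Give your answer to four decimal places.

-3.8945

Let M_i = s''(x_i). Step sizes h_i = 1, 1; slopes of the chords Δ_i = (y_(i+1) - y_i)/h_i = -10, 1.
  1·M_0 + 4·M_1 + 1·M_2 = 6(Δ_1 - Δ_0) = 66
Natural end conditions: M_0 = M_2 = 0.
Solving the tridiagonal system: M_0 = 0, M_1 = 33/2, M_2 = 0.
On [3, 4], s(x) = -4 - 9/2·(x - 3) + 33/4·(x - 3)² - 11/4·(x - 3)³.
With (x - 3) = 3/4: s(15/4) = -997/256.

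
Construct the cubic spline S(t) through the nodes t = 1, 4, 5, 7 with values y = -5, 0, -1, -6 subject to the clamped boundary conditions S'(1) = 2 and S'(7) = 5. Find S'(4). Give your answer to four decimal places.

0.4643

Write m_i for S''(x_i). With h_i = 3, 1, 2 and divided differences Δ_i = 5/3, -1, -5/2, the continuity of S' gives the tridiagonal system
  3·m_0 + 8·m_1 + 1·m_2 = 6(Δ_1 - Δ_0) = -16
  1·m_1 + 6·m_2 + 2·m_3 = 6(Δ_2 - Δ_1) = -9
Clamped end conditions give two more equations: 2h_0·m_0 + h_0·m_1 = 6(Δ_0 - S'(1)) = -2 and h_2·m_2 + 2h_2·m_3 = 6(S'(7) - Δ_2) = 45.
Forward elimination and back-substitution give m_0 = 5/14, m_1 = -29/21, m_2 = -253/42, m_3 = 599/42.
On [4, 5], S'(t) = b_1 + 2c_1·(t - 4) + 3d_1·(t - 4)² with b_1 = Δ_1 - h_1(2m_1 + m_2)/6 = 13/28, c_1 = m_1/2 = -29/42, d_1 = (m_2 - m_1)/(6h_1) = -65/84. So S'(4) = 13/28.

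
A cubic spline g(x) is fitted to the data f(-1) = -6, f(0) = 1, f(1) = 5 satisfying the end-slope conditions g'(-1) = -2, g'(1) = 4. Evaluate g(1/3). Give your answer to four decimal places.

Write M_i for g''(x_i). With h_i = 1, 1 and divided differences Δ_i = 7, 4, the continuity of g' gives the tridiagonal system
  1·M_0 + 4·M_1 + 1·M_2 = 6(Δ_1 - Δ_0) = -18
Clamped end conditions give two more equations: 2h_0·M_0 + h_0·M_1 = 6(Δ_0 - g'(-1)) = 54 and h_1·M_1 + 2h_1·M_2 = 6(g'(1) - Δ_1) = 0.
Forward elimination and back-substitution give M_0 = 69/2, M_1 = -15, M_2 = 15/2.
On [0, 1], g(x) = 1 + 31/4·x - 15/2·x² + 15/4·x³.
With x = 1/3: g(1/3) = 26/9.

2.8889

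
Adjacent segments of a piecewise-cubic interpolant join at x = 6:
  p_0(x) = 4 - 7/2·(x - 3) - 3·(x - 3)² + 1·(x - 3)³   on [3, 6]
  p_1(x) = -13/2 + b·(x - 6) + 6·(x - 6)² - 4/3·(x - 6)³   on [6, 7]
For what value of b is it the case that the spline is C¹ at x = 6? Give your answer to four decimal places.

5.5000

p_0'(x) = -7/2 - 6·(x - 3) + 3·(x - 3)², so p_0'(6) = 11/2. On the right, p_1'(6) = b, so b = 11/2.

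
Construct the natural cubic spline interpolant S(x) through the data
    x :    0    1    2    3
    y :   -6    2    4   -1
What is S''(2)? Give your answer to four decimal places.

-8.8000

Put M_i = S'' at the i-th knot. Here h = (1, 1, 1) and Δ = (8, 2, -5), so the interior equations h_(i-1)·M_(i-1) + 2(h_(i-1)+h_i)·M_i + h_i·M_(i+1) = 6(Δ_i − Δ_(i-1)) read
  1·M_0 + 4·M_1 + 1·M_2 = 6(Δ_1 - Δ_0) = -36
  1·M_1 + 4·M_2 + 1·M_3 = 6(Δ_2 - Δ_1) = -42
Natural end conditions: M_0 = M_3 = 0.
Hence M_0 = 0, M_1 = -34/5, M_2 = -44/5, M_3 = 0.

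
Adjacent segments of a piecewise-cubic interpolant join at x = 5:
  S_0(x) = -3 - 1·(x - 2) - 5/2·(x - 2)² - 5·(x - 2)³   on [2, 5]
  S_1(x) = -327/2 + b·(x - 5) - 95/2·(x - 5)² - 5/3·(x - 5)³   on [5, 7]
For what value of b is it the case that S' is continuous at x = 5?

-151

S_0'(x) = -1 - 5·(x - 2) - 15·(x - 2)², so S_0'(5) = -151. On the right, S_1'(5) = b, so b = -151.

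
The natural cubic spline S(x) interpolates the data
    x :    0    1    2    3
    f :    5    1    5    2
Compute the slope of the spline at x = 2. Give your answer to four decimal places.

With M_i denoting the second derivative at x_i, h_i = 1, 1, 1, and Δ_i = (y_(i+1) − y_i)/h_i = -4, 4, -3:
  1·M_0 + 4·M_1 + 1·M_2 = 6(Δ_1 - Δ_0) = 48
  1·M_1 + 4·M_2 + 1·M_3 = 6(Δ_2 - Δ_1) = -42
Natural end conditions: M_0 = M_3 = 0.
Forward elimination and back-substitution give M_0 = 0, M_1 = 78/5, M_2 = -72/5, M_3 = 0.
On [2, 3], S'(x) = b_2 + 2c_2·(x - 2) + 3d_2·(x - 2)² with b_2 = Δ_2 - h_2(2M_2 + M_3)/6 = 9/5, c_2 = M_2/2 = -36/5, d_2 = (M_3 - M_2)/(6h_2) = 12/5. So S'(2) = 9/5.

1.8000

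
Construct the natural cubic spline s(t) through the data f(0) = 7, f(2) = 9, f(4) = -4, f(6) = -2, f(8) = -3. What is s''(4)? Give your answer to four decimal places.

With m_i denoting the second derivative at x_i, h_i = 2, 2, 2, 2, and Δ_i = (y_(i+1) − y_i)/h_i = 1, -13/2, 1, -1/2:
  2·m_0 + 8·m_1 + 2·m_2 = 6(Δ_1 - Δ_0) = -45
  2·m_1 + 8·m_2 + 2·m_3 = 6(Δ_2 - Δ_1) = 45
  2·m_2 + 8·m_3 + 2·m_4 = 6(Δ_3 - Δ_2) = -9
Natural end conditions: m_0 = m_4 = 0.
Hence m_0 = 0, m_1 = -54/7, m_2 = 117/14, m_3 = -45/14, m_4 = 0.

8.3571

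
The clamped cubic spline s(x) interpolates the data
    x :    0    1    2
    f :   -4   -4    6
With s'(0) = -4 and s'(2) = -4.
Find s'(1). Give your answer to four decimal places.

9.5000

Let M_i = s''(x_i). Step sizes h_i = 1, 1; slopes of the chords Δ_i = (y_(i+1) - y_i)/h_i = 0, 10.
  1·M_0 + 4·M_1 + 1·M_2 = 6(Δ_1 - Δ_0) = 60
Clamped end conditions give two more equations: 2h_0·M_0 + h_0·M_1 = 6(Δ_0 - s'(0)) = 24 and h_1·M_1 + 2h_1·M_2 = 6(s'(2) - Δ_1) = -84.
Solving the tridiagonal system: M_0 = -3, M_1 = 30, M_2 = -57.
On [1, 2], s'(x) = b_1 + 2c_1·(x - 1) + 3d_1·(x - 1)² with b_1 = Δ_1 - h_1(2M_1 + M_2)/6 = 19/2, c_1 = M_1/2 = 15, d_1 = (M_2 - M_1)/(6h_1) = -29/2. So s'(1) = 19/2.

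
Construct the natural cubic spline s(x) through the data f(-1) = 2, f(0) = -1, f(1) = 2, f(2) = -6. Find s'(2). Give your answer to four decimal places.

Put M_i = s'' at the i-th knot. Here h = (1, 1, 1) and Δ = (-3, 3, -8), so the interior equations h_(i-1)·M_(i-1) + 2(h_(i-1)+h_i)·M_i + h_i·M_(i+1) = 6(Δ_i − Δ_(i-1)) read
  1·M_0 + 4·M_1 + 1·M_2 = 6(Δ_1 - Δ_0) = 36
  1·M_1 + 4·M_2 + 1·M_3 = 6(Δ_2 - Δ_1) = -66
Natural end conditions: M_0 = M_3 = 0.
Forward elimination and back-substitution give M_0 = 0, M_1 = 14, M_2 = -20, M_3 = 0.
On [1, 2], s'(x) = b_2 + 2c_2·(x - 1) + 3d_2·(x - 1)² with b_2 = Δ_2 - h_2(2M_2 + M_3)/6 = -4/3, c_2 = M_2/2 = -10, d_2 = (M_3 - M_2)/(6h_2) = 10/3. So s'(2) = -34/3.

-11.3333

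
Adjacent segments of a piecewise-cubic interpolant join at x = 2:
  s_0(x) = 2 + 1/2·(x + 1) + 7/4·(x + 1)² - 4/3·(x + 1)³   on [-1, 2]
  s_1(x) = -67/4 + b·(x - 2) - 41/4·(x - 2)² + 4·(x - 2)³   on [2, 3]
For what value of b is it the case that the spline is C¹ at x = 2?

s_0'(x) = 1/2 + 7/2·(x + 1) - 4·(x + 1)², so s_0'(2) = -25. On the right, s_1'(2) = b, so b = -25.

-25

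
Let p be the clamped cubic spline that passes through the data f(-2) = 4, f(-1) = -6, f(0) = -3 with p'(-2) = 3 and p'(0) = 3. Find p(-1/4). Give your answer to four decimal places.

With M_i denoting the second derivative at x_i, h_i = 1, 1, and Δ_i = (y_(i+1) − y_i)/h_i = -10, 3:
  1·M_0 + 4·M_1 + 1·M_2 = 6(Δ_1 - Δ_0) = 78
Clamped end conditions give two more equations: 2h_0·M_0 + h_0·M_1 = 6(Δ_0 - p'(-2)) = -78 and h_1·M_1 + 2h_1·M_2 = 6(p'(0) - Δ_1) = 0.
Solving the tridiagonal system: M_0 = -117/2, M_1 = 39, M_2 = -39/2.
On [-1, 0], p(x) = -6 - 27/4·(x + 1) + 39/2·(x + 1)² - 39/4·(x + 1)³.
With (x + 1) = 3/4: p(-1/4) = -1077/256.

-4.2070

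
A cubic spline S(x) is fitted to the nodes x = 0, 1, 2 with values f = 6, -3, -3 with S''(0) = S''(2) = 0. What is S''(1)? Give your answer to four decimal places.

13.5000

With M_i denoting the second derivative at x_i, h_i = 1, 1, and Δ_i = (y_(i+1) − y_i)/h_i = -9, 0:
  1·M_0 + 4·M_1 + 1·M_2 = 6(Δ_1 - Δ_0) = 54
Natural end conditions: M_0 = M_2 = 0.
Solving the tridiagonal system: M_0 = 0, M_1 = 27/2, M_2 = 0.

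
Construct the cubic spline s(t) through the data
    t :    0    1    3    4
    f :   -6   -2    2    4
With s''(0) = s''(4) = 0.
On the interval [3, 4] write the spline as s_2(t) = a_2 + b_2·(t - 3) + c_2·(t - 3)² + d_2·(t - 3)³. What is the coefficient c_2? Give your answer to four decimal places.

0.3750

Write σ_i for s''(x_i). With h_i = 1, 2, 1 and divided differences Δ_i = 4, 2, 2, the continuity of s' gives the tridiagonal system
  1·σ_0 + 6·σ_1 + 2·σ_2 = 6(Δ_1 - Δ_0) = -12
  2·σ_1 + 6·σ_2 + 1·σ_3 = 6(Δ_2 - Δ_1) = 0
Natural end conditions: σ_0 = σ_3 = 0.
Hence σ_0 = 0, σ_1 = -9/4, σ_2 = 3/4, σ_3 = 0.
On [3, 4], with s_2(t) = a_2 + b_2·(t - 3) + c_2·(t - 3)² + d_2·(t - 3)³: c_2 = σ_2/2 = 3/8, d_2 = (σ_3 - σ_2)/(6h_2) = -1/8, b_2 = Δ_2 - h_2(2σ_2 + σ_3)/6 = 7/4.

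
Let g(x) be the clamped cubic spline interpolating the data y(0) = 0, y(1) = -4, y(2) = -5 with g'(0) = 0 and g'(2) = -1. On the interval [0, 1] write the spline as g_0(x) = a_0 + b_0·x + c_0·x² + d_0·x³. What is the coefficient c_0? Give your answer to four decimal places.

Put M_i = g'' at the i-th knot. Here h = (1, 1) and Δ = (-4, -1), so the interior equations h_(i-1)·M_(i-1) + 2(h_(i-1)+h_i)·M_i + h_i·M_(i+1) = 6(Δ_i − Δ_(i-1)) read
  1·M_0 + 4·M_1 + 1·M_2 = 6(Δ_1 - Δ_0) = 18
Clamped end conditions give two more equations: 2h_0·M_0 + h_0·M_1 = 6(Δ_0 - g'(0)) = -24 and h_1·M_1 + 2h_1·M_2 = 6(g'(2) - Δ_1) = 0.
Solving the tridiagonal system: M_0 = -17, M_1 = 10, M_2 = -5.
On [0, 1], with g_0(x) = a_0 + b_0·x + c_0·x² + d_0·x³: c_0 = M_0/2 = -17/2, d_0 = (M_1 - M_0)/(6h_0) = 9/2, b_0 = Δ_0 - h_0(2M_0 + M_1)/6 = 0.

-8.5000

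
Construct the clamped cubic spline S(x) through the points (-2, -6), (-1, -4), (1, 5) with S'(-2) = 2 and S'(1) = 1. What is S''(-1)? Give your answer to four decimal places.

5.6667

Write m_i for S''(x_i). With h_i = 1, 2 and divided differences Δ_i = 2, 9/2, the continuity of S' gives the tridiagonal system
  1·m_0 + 6·m_1 + 2·m_2 = 6(Δ_1 - Δ_0) = 15
Clamped end conditions give two more equations: 2h_0·m_0 + h_0·m_1 = 6(Δ_0 - S'(-2)) = 0 and h_1·m_1 + 2h_1·m_2 = 6(S'(1) - Δ_1) = -21.
Solving the tridiagonal system: m_0 = -17/6, m_1 = 17/3, m_2 = -97/12.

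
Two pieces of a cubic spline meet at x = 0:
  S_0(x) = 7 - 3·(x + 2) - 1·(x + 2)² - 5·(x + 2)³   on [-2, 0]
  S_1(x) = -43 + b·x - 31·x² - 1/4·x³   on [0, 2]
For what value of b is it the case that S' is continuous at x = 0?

-67

S_0'(x) = -3 - 2·(x + 2) - 15·(x + 2)², so S_0'(0) = -67. On the right, S_1'(0) = b, so b = -67.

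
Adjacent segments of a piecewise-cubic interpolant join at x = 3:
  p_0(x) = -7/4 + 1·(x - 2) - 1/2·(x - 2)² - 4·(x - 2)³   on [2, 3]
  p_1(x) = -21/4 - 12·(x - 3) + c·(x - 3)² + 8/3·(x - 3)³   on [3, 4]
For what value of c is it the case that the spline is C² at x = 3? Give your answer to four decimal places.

-12.5000

p_0''(x) = -1 - 24·(x - 2), so p_0''(3) = -25. On the right, p_1''(3) = 2c, so c = -25/2.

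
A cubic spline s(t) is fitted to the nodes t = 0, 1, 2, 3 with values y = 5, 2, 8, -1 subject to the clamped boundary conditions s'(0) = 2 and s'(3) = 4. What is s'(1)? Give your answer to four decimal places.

2.7333

With m_i denoting the second derivative at x_i, h_i = 1, 1, 1, and Δ_i = (y_(i+1) − y_i)/h_i = -3, 6, -9:
  1·m_0 + 4·m_1 + 1·m_2 = 6(Δ_1 - Δ_0) = 54
  1·m_1 + 4·m_2 + 1·m_3 = 6(Δ_2 - Δ_1) = -90
Clamped end conditions give two more equations: 2h_0·m_0 + h_0·m_1 = 6(Δ_0 - s'(0)) = -30 and h_2·m_2 + 2h_2·m_3 = 6(s'(3) - Δ_2) = 78.
Forward elimination and back-substitution give m_0 = -472/15, m_1 = 494/15, m_2 = -694/15, m_3 = 932/15.
On [1, 2], s'(t) = b_1 + 2c_1·(t - 1) + 3d_1·(t - 1)² with b_1 = Δ_1 - h_1(2m_1 + m_2)/6 = 41/15, c_1 = m_1/2 = 247/15, d_1 = (m_2 - m_1)/(6h_1) = -66/5. So s'(1) = 41/15.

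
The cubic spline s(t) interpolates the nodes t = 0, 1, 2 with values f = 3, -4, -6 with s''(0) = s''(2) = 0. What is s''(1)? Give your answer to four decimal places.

7.5000

Let σ_i = s''(x_i). Step sizes h_i = 1, 1; slopes of the chords Δ_i = (y_(i+1) - y_i)/h_i = -7, -2.
  1·σ_0 + 4·σ_1 + 1·σ_2 = 6(Δ_1 - Δ_0) = 30
Natural end conditions: σ_0 = σ_2 = 0.
Solving: σ_0 = 0, σ_1 = 15/2, σ_2 = 0.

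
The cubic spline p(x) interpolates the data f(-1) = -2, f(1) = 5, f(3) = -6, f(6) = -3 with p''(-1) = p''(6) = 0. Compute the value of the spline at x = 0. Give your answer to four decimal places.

Let m_i = p''(x_i). Step sizes h_i = 2, 2, 3; slopes of the chords Δ_i = (y_(i+1) - y_i)/h_i = 7/2, -11/2, 1.
  2·m_0 + 8·m_1 + 2·m_2 = 6(Δ_1 - Δ_0) = -54
  2·m_1 + 10·m_2 + 3·m_3 = 6(Δ_2 - Δ_1) = 39
Natural end conditions: m_0 = m_3 = 0.
Forward elimination and back-substitution give m_0 = 0, m_1 = -309/38, m_2 = 105/19, m_3 = 0.
On [-1, 1], p(x) = -2 + 118/19·(x + 1) + 0·(x + 1)² - 103/152·(x + 1)³.
With (x + 1) = 1: p(0) = 537/152.

3.5329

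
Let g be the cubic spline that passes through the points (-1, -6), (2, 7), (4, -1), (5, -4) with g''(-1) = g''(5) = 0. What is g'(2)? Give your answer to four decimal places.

Write M_i for g''(x_i). With h_i = 3, 2, 1 and divided differences Δ_i = 13/3, -4, -3, the continuity of g' gives the tridiagonal system
  3·M_0 + 10·M_1 + 2·M_2 = 6(Δ_1 - Δ_0) = -50
  2·M_1 + 6·M_2 + 1·M_3 = 6(Δ_2 - Δ_1) = 6
Natural end conditions: M_0 = M_3 = 0.
Hence M_0 = 0, M_1 = -39/7, M_2 = 20/7, M_3 = 0.
On [2, 4], g'(t) = b_1 + 2c_1·(t - 2) + 3d_1·(t - 2)² with b_1 = Δ_1 - h_1(2M_1 + M_2)/6 = -26/21, c_1 = M_1/2 = -39/14, d_1 = (M_2 - M_1)/(6h_1) = 59/84. So g'(2) = -26/21.

-1.2381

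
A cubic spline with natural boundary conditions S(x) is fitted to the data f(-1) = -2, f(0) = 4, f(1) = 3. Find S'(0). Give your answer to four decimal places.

2.5000

Put m_i = S'' at the i-th knot. Here h = (1, 1) and Δ = (6, -1), so the interior equations h_(i-1)·m_(i-1) + 2(h_(i-1)+h_i)·m_i + h_i·m_(i+1) = 6(Δ_i − Δ_(i-1)) read
  1·m_0 + 4·m_1 + 1·m_2 = 6(Δ_1 - Δ_0) = -42
Natural end conditions: m_0 = m_2 = 0.
Hence m_0 = 0, m_1 = -21/2, m_2 = 0.
On [0, 1], S'(x) = b_1 + 2c_1·x + 3d_1·x² with b_1 = Δ_1 - h_1(2m_1 + m_2)/6 = 5/2, c_1 = m_1/2 = -21/4, d_1 = (m_2 - m_1)/(6h_1) = 7/4. So S'(0) = 5/2.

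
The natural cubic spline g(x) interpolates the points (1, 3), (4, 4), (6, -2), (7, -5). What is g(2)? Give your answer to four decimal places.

Put M_i = g'' at the i-th knot. Here h = (3, 2, 1) and Δ = (1/3, -3, -3), so the interior equations h_(i-1)·M_(i-1) + 2(h_(i-1)+h_i)·M_i + h_i·M_(i+1) = 6(Δ_i − Δ_(i-1)) read
  3·M_0 + 10·M_1 + 2·M_2 = 6(Δ_1 - Δ_0) = -20
  2·M_1 + 6·M_2 + 1·M_3 = 6(Δ_2 - Δ_1) = 0
Natural end conditions: M_0 = M_3 = 0.
Hence M_0 = 0, M_1 = -15/7, M_2 = 5/7, M_3 = 0.
On [1, 4], g(x) = 3 + 59/42·(x - 1) + 0·(x - 1)² - 5/42·(x - 1)³.
With (x - 1) = 1: g(2) = 30/7.

4.2857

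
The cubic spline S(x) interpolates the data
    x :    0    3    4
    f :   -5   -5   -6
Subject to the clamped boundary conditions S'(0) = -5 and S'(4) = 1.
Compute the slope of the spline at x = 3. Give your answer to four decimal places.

-0.8750

Put m_i = S'' at the i-th knot. Here h = (3, 1) and Δ = (0, -1), so the interior equations h_(i-1)·m_(i-1) + 2(h_(i-1)+h_i)·m_i + h_i·m_(i+1) = 6(Δ_i − Δ_(i-1)) read
  3·m_0 + 8·m_1 + 1·m_2 = 6(Δ_1 - Δ_0) = -6
Clamped end conditions give two more equations: 2h_0·m_0 + h_0·m_1 = 6(Δ_0 - S'(0)) = 30 and h_1·m_1 + 2h_1·m_2 = 6(S'(4) - Δ_1) = 12.
Hence m_0 = 29/4, m_1 = -9/2, m_2 = 33/4.
On [3, 4], S'(x) = b_1 + 2c_1·(x - 3) + 3d_1·(x - 3)² with b_1 = Δ_1 - h_1(2m_1 + m_2)/6 = -7/8, c_1 = m_1/2 = -9/4, d_1 = (m_2 - m_1)/(6h_1) = 17/8. So S'(3) = -7/8.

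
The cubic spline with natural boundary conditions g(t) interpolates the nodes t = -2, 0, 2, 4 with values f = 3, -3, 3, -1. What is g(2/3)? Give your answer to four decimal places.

-1.4049

Put M_i = g'' at the i-th knot. Here h = (2, 2, 2) and Δ = (-3, 3, -2), so the interior equations h_(i-1)·M_(i-1) + 2(h_(i-1)+h_i)·M_i + h_i·M_(i+1) = 6(Δ_i − Δ_(i-1)) read
  2·M_0 + 8·M_1 + 2·M_2 = 6(Δ_1 - Δ_0) = 36
  2·M_1 + 8·M_2 + 2·M_3 = 6(Δ_2 - Δ_1) = -30
Natural end conditions: M_0 = M_3 = 0.
Solving the tridiagonal system: M_0 = 0, M_1 = 29/5, M_2 = -26/5, M_3 = 0.
On [0, 2], g(t) = -3 + 13/15·t + 29/10·t² - 11/12·t³.
With t = 2/3: g(2/3) = -569/405.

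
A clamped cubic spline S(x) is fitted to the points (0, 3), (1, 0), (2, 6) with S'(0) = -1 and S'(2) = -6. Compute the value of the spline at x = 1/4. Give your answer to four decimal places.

With M_i denoting the second derivative at x_i, h_i = 1, 1, and Δ_i = (y_(i+1) − y_i)/h_i = -3, 6:
  1·M_0 + 4·M_1 + 1·M_2 = 6(Δ_1 - Δ_0) = 54
Clamped end conditions give two more equations: 2h_0·M_0 + h_0·M_1 = 6(Δ_0 - S'(0)) = -12 and h_1·M_1 + 2h_1·M_2 = 6(S'(2) - Δ_1) = -72.
Solving the tridiagonal system: M_0 = -22, M_1 = 32, M_2 = -52.
On [0, 1], S(x) = 3 - 1·x - 11·x² + 9·x³.
With x = 1/4: S(1/4) = 141/64.

2.2031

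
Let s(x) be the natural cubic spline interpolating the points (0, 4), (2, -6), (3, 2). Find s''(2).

Write σ_i for s''(x_i). With h_i = 2, 1 and divided differences Δ_i = -5, 8, the continuity of s' gives the tridiagonal system
  2·σ_0 + 6·σ_1 + 1·σ_2 = 6(Δ_1 - Δ_0) = 78
Natural end conditions: σ_0 = σ_2 = 0.
Solving the tridiagonal system: σ_0 = 0, σ_1 = 13, σ_2 = 0.

13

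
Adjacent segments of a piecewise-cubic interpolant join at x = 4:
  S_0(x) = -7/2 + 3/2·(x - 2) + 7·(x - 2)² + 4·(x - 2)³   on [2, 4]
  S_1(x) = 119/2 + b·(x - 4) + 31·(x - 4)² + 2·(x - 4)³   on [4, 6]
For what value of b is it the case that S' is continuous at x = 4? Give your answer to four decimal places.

S_0'(x) = 3/2 + 14·(x - 2) + 12·(x - 2)², so S_0'(4) = 155/2. On the right, S_1'(4) = b, so b = 155/2.

77.5000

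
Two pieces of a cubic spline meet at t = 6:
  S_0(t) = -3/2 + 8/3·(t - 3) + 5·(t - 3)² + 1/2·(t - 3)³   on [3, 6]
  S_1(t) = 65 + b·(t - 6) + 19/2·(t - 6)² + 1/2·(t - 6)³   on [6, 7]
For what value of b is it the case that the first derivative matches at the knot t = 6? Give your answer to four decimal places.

S_0'(t) = 8/3 + 10·(t - 3) + 3/2·(t - 3)², so S_0'(6) = 277/6. On the right, S_1'(6) = b, so b = 277/6.

46.1667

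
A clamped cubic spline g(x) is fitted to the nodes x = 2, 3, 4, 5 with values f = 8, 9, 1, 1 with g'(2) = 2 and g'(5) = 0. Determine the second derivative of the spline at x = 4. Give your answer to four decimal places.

19.4667

Let M_i = g''(x_i). Step sizes h_i = 1, 1, 1; slopes of the chords Δ_i = (y_(i+1) - y_i)/h_i = 1, -8, 0.
  1·M_0 + 4·M_1 + 1·M_2 = 6(Δ_1 - Δ_0) = -54
  1·M_1 + 4·M_2 + 1·M_3 = 6(Δ_2 - Δ_1) = 48
Clamped end conditions give two more equations: 2h_0·M_0 + h_0·M_1 = 6(Δ_0 - g'(2)) = -6 and h_2·M_2 + 2h_2·M_3 = 6(g'(5) - Δ_2) = 0.
Solving: M_0 = 106/15, M_1 = -302/15, M_2 = 292/15, M_3 = -146/15.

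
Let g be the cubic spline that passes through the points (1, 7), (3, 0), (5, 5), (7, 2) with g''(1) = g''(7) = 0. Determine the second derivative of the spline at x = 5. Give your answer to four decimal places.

Put σ_i = g'' at the i-th knot. Here h = (2, 2, 2) and Δ = (-7/2, 5/2, -3/2), so the interior equations h_(i-1)·σ_(i-1) + 2(h_(i-1)+h_i)·σ_i + h_i·σ_(i+1) = 6(Δ_i − Δ_(i-1)) read
  2·σ_0 + 8·σ_1 + 2·σ_2 = 6(Δ_1 - Δ_0) = 36
  2·σ_1 + 8·σ_2 + 2·σ_3 = 6(Δ_2 - Δ_1) = -24
Natural end conditions: σ_0 = σ_3 = 0.
Solving the tridiagonal system: σ_0 = 0, σ_1 = 28/5, σ_2 = -22/5, σ_3 = 0.

-4.4000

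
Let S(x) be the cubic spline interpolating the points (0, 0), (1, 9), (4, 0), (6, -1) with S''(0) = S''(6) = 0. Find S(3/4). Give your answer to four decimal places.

7.3392

With M_i denoting the second derivative at x_i, h_i = 1, 3, 2, and Δ_i = (y_(i+1) − y_i)/h_i = 9, -3, -1/2:
  1·M_0 + 8·M_1 + 3·M_2 = 6(Δ_1 - Δ_0) = -72
  3·M_1 + 10·M_2 + 2·M_3 = 6(Δ_2 - Δ_1) = 15
Natural end conditions: M_0 = M_3 = 0.
Solving the tridiagonal system: M_0 = 0, M_1 = -765/71, M_2 = 336/71, M_3 = 0.
On [0, 1], S(x) = 0 + 1533/142·x + 0·x² - 255/142·x³.
With x = 3/4: S(3/4) = 66699/9088.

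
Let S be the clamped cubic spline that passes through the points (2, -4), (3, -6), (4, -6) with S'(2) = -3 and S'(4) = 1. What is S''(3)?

Put M_i = S'' at the i-th knot. Here h = (1, 1) and Δ = (-2, 0), so the interior equations h_(i-1)·M_(i-1) + 2(h_(i-1)+h_i)·M_i + h_i·M_(i+1) = 6(Δ_i − Δ_(i-1)) read
  1·M_0 + 4·M_1 + 1·M_2 = 6(Δ_1 - Δ_0) = 12
Clamped end conditions give two more equations: 2h_0·M_0 + h_0·M_1 = 6(Δ_0 - S'(2)) = 6 and h_1·M_1 + 2h_1·M_2 = 6(S'(4) - Δ_1) = 6.
Solving: M_0 = 2, M_1 = 2, M_2 = 2.

2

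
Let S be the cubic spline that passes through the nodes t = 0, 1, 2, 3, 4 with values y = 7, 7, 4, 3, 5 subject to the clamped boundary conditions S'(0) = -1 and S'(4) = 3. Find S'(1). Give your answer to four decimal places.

-1.2857

With m_i denoting the second derivative at x_i, h_i = 1, 1, 1, 1, and Δ_i = (y_(i+1) − y_i)/h_i = 0, -3, -1, 2:
  1·m_0 + 4·m_1 + 1·m_2 = 6(Δ_1 - Δ_0) = -18
  1·m_1 + 4·m_2 + 1·m_3 = 6(Δ_2 - Δ_1) = 12
  1·m_2 + 4·m_3 + 1·m_4 = 6(Δ_3 - Δ_2) = 18
Clamped end conditions give two more equations: 2h_0·m_0 + h_0·m_1 = 6(Δ_0 - S'(0)) = 6 and h_3·m_3 + 2h_3·m_4 = 6(S'(4) - Δ_3) = 6.
Solving: m_0 = 46/7, m_1 = -50/7, m_2 = 4, m_3 = 22/7, m_4 = 10/7.
On [1, 2], S'(t) = b_1 + 2c_1·(t - 1) + 3d_1·(t - 1)² with b_1 = Δ_1 - h_1(2m_1 + m_2)/6 = -9/7, c_1 = m_1/2 = -25/7, d_1 = (m_2 - m_1)/(6h_1) = 13/7. So S'(1) = -9/7.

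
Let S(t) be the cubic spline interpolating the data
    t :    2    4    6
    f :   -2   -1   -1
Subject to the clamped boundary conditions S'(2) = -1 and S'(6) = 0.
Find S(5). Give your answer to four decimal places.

Put M_i = S'' at the i-th knot. Here h = (2, 2) and Δ = (1/2, 0), so the interior equations h_(i-1)·M_(i-1) + 2(h_(i-1)+h_i)·M_i + h_i·M_(i+1) = 6(Δ_i − Δ_(i-1)) read
  2·M_0 + 8·M_1 + 2·M_2 = 6(Δ_1 - Δ_0) = -3
Clamped end conditions give two more equations: 2h_0·M_0 + h_0·M_1 = 6(Δ_0 - S'(2)) = 9 and h_1·M_1 + 2h_1·M_2 = 6(S'(6) - Δ_1) = 0.
Forward elimination and back-substitution give M_0 = 23/8, M_1 = -5/4, M_2 = 5/8.
On [4, 6], S(t) = -1 + 5/8·(t - 4) - 5/8·(t - 4)² + 5/32·(t - 4)³.
With (t - 4) = 1: S(5) = -27/32.

-0.8438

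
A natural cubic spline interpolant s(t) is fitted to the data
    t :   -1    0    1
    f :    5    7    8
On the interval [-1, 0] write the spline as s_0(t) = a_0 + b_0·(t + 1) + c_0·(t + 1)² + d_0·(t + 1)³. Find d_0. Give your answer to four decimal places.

-0.2500

Put m_i = s'' at the i-th knot. Here h = (1, 1) and Δ = (2, 1), so the interior equations h_(i-1)·m_(i-1) + 2(h_(i-1)+h_i)·m_i + h_i·m_(i+1) = 6(Δ_i − Δ_(i-1)) read
  1·m_0 + 4·m_1 + 1·m_2 = 6(Δ_1 - Δ_0) = -6
Natural end conditions: m_0 = m_2 = 0.
Hence m_0 = 0, m_1 = -3/2, m_2 = 0.
On [-1, 0], with s_0(t) = a_0 + b_0·(t + 1) + c_0·(t + 1)² + d_0·(t + 1)³: c_0 = m_0/2 = 0, d_0 = (m_1 - m_0)/(6h_0) = -1/4, b_0 = Δ_0 - h_0(2m_0 + m_1)/6 = 9/4.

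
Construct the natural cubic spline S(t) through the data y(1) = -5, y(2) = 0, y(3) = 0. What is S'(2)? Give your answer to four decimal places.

2.5000

With m_i denoting the second derivative at x_i, h_i = 1, 1, and Δ_i = (y_(i+1) − y_i)/h_i = 5, 0:
  1·m_0 + 4·m_1 + 1·m_2 = 6(Δ_1 - Δ_0) = -30
Natural end conditions: m_0 = m_2 = 0.
Solving: m_0 = 0, m_1 = -15/2, m_2 = 0.
On [2, 3], S'(t) = b_1 + 2c_1·(t - 2) + 3d_1·(t - 2)² with b_1 = Δ_1 - h_1(2m_1 + m_2)/6 = 5/2, c_1 = m_1/2 = -15/4, d_1 = (m_2 - m_1)/(6h_1) = 5/4. So S'(2) = 5/2.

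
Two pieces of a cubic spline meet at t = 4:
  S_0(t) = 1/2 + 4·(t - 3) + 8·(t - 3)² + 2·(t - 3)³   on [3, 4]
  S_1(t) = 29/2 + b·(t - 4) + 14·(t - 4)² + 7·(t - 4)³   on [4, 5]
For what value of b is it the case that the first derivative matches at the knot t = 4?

26

S_0'(t) = 4 + 16·(t - 3) + 6·(t - 3)², so S_0'(4) = 26. On the right, S_1'(4) = b, so b = 26.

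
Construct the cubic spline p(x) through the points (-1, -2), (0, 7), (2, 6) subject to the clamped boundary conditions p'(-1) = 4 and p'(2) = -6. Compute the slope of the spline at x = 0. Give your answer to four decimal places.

8.4167

With M_i denoting the second derivative at x_i, h_i = 1, 2, and Δ_i = (y_(i+1) − y_i)/h_i = 9, -1/2:
  1·M_0 + 6·M_1 + 2·M_2 = 6(Δ_1 - Δ_0) = -57
Clamped end conditions give two more equations: 2h_0·M_0 + h_0·M_1 = 6(Δ_0 - p'(-1)) = 30 and h_1·M_1 + 2h_1·M_2 = 6(p'(2) - Δ_1) = -33.
Solving the tridiagonal system: M_0 = 127/6, M_1 = -37/3, M_2 = -25/12.
On [0, 2], p'(x) = b_1 + 2c_1·x + 3d_1·x² with b_1 = Δ_1 - h_1(2M_1 + M_2)/6 = 101/12, c_1 = M_1/2 = -37/6, d_1 = (M_2 - M_1)/(6h_1) = 41/48. So p'(0) = 101/12.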